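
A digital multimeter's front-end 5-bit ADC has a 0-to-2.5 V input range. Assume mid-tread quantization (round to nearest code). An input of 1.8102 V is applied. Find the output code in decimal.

With 32 levels over 2.5 V, one step is 78.125 mV.
(V_in − V_low)/LSB = (1.8102 − 0) / 0.078125 = 23.171.
So the output code is 23.

code 23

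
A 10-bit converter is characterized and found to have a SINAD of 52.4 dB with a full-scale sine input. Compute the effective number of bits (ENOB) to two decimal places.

ENOB = (SINAD − 1.76) / 6.02 = (52.4 − 1.76)/6.02 = 8.412.

8.41 bits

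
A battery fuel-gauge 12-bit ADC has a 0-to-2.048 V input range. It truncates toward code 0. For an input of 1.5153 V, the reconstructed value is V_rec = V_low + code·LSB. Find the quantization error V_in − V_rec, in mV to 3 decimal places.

LSB = 2.048/2^12 = 0.500 mV.
Scaled input = 3030.6000 LSBs, so code = 3030.
Code 3030 maps back to 0 + 3030×0.0005 V = 1.515 V.
Error = 1.5153 − 1.515 = 0.0003 V = 0.300 mV.

0.300 mV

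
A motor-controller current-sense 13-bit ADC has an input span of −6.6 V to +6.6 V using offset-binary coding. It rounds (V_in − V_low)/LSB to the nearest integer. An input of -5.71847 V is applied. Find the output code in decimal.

code 547

Full-scale span = 13.2 V; LSB = 13.2/2^13 = 1.611 mV.
Input sits at 547.083 steps above V_low.
So the output code is 547.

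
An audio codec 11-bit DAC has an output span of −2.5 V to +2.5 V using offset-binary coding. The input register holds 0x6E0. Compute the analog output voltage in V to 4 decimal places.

LSB = 5 V / 2^11 = 2.441 mV.
Code 0x6E0 = 1760 decimal.
V_out = (−2.5) + 1760 × 0.00244141 V = 1.79688 V.

1.7969 V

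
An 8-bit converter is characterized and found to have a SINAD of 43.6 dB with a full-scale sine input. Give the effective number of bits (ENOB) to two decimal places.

6.95 bits

ENOB = (SINAD − 1.76) / 6.02 = (43.6 − 1.76)/6.02 = 6.950.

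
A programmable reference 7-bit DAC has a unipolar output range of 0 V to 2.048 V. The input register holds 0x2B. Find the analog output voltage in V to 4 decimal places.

0.6880 V

LSB = 2.048 V / 2^7 = 16.000 mV.
Code 0x2B = 43 decimal.
V_out = 0 + 43 × 0.016 V = 0.688 V.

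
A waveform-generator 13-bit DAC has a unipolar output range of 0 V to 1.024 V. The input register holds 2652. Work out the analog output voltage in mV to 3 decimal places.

LSB = 1.024 V / 2^13 = 125.00 µV.
V_out = 0 + 2652 × 0.000125 V = 0.3315 V.
= 331.500 mV.

331.500 mV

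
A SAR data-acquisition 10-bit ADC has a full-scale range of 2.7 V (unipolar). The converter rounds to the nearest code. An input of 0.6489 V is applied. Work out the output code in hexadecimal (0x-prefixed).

code 0xF6 (decimal 246)

LSB = 2.7 V / 1024 = 2.637 mV.
Input sits at 246.101 steps above V_low.
So the output code is 246.
In hexadecimal (0x-prefixed): 0xF6.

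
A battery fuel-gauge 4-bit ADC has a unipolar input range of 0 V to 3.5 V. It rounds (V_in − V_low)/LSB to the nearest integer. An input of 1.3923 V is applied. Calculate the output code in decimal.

code 6

LSB = 3.5 V / 16 = 218.750 mV.
(1.3923 − 0) / 0.21875 = 6.365 LSBs.
So the output code is 6.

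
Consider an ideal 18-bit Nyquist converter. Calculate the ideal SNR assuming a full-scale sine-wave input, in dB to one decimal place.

SNR ≈ 6.02·N + 1.76 dB = 6.02·18 + 1.76 = 110.12 dB.

110.1 dB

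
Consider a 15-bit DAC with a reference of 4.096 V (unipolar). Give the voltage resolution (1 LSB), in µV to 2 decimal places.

Full-scale span = 4.096 V.
LSB = 4.096 / 2^15 = 4.096 / 32768 = 0.000125 V = 125.00 µV.

125.00 µV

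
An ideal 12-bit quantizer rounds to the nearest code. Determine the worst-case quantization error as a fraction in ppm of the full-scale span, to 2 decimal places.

122.07 ppm

Rounding → worst-case error = ½ LSB = V_FS/2^13, so 1e+06/8192 = 122.07 ppm of full scale.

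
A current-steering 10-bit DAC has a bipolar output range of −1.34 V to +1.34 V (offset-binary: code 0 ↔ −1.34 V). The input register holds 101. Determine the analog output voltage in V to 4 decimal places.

-1.0757 V

LSB = 2.68 V / 2^10 = 2.617 mV.
V_out = (−1.34) + 101 × 0.00261719 V = -1.07566 V.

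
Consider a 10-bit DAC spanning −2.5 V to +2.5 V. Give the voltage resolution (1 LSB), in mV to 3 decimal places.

4.883 mV

Full-scale span = 5 V.
LSB = 5 / 2^10 = 5 / 1024 = 0.00488281 V = 4.883 mV.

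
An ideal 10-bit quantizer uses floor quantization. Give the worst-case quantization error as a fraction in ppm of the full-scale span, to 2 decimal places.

976.56 ppm

Truncating → worst-case error = 1 LSB = V_FS/2^10, so 1e+06/1024 = 976.562 ppm of full scale.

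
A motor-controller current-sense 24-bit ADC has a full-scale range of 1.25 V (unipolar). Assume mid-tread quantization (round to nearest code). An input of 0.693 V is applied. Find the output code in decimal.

Full-scale span = 1.25 V; LSB = 1.25/2^24 = 0.07 µV.
(0.693 − 0) / 7.45058e-08 = 9301288.550 LSBs.
Round → code 9301289.

code 9301289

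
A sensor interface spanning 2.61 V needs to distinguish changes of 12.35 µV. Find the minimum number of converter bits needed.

Number of steps required ≥ 2.61 V / 12.35 µV = 211336.03.
Need 2^N ≥ 211336.03; 2^17 = 131072, 2^18 = 262144.
Minimum N = 18.

18 bits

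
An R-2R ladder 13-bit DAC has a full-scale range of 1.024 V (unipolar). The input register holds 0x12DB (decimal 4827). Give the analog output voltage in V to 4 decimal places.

LSB = 1.024 V / 2^13 = 125.00 µV.
Code 0x12DB = 4827 decimal.
V_out = 0 + 4827 × 0.000125 V = 0.603375 V.

0.6034 V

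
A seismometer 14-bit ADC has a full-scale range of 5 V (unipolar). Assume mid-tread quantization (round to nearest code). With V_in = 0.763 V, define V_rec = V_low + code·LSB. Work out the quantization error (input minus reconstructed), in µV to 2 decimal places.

60.55 µV

One LSB is 5 V / 16384 = 305.18 µV.
(0.763 − 0)/0.000305176 = 2500.1984; round gives code 2500.
Reconstructed: 0.76293945 V.
Error = 0.763 − 0.76293945 = 6.05469e-05 V = 60.55 µV.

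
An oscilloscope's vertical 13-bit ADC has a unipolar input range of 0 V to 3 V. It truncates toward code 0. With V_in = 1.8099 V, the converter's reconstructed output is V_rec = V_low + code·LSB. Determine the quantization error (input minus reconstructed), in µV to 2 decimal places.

85.55 µV

One LSB is 3 V / 8192 = 366.21 µV.
(1.8099 − 0)/0.000366211 = 4942.2336; ⌊·⌋ gives code 4942.
V_rec = 0 + 4942·0.000366211 = 1.8098145 V.
V_in − V_rec = 8.55469e-05 V = 85.55 µV.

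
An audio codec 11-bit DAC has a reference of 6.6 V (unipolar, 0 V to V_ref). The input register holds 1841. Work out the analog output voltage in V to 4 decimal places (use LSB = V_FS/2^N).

LSB = 6.6 V / 2^11 = 3.223 mV.
V_out = 0 + 1841 × 0.00322266 V = 5.93291 V.

5.9329 V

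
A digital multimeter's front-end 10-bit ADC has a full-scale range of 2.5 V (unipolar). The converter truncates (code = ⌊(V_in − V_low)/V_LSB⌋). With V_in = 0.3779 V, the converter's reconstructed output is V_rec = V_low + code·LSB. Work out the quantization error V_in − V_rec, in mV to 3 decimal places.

1.923 mV

Step size: 2.5 V ÷ 2^10 = 2.441 mV.
(0.3779 − 0)/0.00244141 = 154.7878; ⌊·⌋ gives code 154.
V_rec = 0 + 154·0.00244141 = 0.37597656 V.
Error = 0.3779 − 0.37597656 = 0.00192344 V = 1.923 mV.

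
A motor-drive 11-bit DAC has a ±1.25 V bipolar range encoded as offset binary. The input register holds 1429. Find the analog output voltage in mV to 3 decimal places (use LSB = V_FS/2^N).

LSB = 2.5 V / 2^11 = 1.221 mV.
V_out = (−1.25) + 1429 × 0.0012207 V = 0.494385 V.
= 494.385 mV.

494.385 mV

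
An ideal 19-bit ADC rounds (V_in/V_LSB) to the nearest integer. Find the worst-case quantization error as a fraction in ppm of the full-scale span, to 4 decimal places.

Rounding → worst-case error = ½ LSB = V_FS/2^20, so 1e+06/1048576 = 0.953674 ppm of full scale.

0.9537 ppm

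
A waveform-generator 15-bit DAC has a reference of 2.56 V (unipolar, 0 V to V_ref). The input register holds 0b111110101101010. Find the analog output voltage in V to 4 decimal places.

2.5083 V

LSB = 2.56 V / 2^15 = 78.12 µV.
Code 0b111110101101010 = 32106 decimal.
V_out = 0 + 32106 × 7.8125e-05 V = 2.50828 V.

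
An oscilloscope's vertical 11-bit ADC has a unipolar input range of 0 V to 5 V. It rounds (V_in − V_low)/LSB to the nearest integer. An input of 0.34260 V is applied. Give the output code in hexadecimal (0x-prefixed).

LSB = 5 V / 2048 = 2.441 mV.
(V_in − V_low)/LSB = (0.34260 − 0) / 0.00244141 = 140.329.
So the output code is 140.
In hexadecimal (0x-prefixed): 0x8C.

code 0x8C (decimal 140)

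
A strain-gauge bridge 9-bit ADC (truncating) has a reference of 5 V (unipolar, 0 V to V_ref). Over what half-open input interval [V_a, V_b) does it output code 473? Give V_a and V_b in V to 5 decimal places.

LSB = 5/2^9 = 9.766 mV.
V_a = V_low + 473·LSB = 4.61914 V; V_b = V_low + 474·LSB = 4.62891 V.

[4.61914 V, 4.62891 V)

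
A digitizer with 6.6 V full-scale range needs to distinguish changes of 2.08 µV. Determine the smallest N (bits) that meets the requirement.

Number of steps required ≥ 6.6 V / 2.08 µV = 3173076.92.
Need 2^N ≥ 3173076.92; 2^21 = 2097152, 2^22 = 4194304.
Minimum N = 22.

22 bits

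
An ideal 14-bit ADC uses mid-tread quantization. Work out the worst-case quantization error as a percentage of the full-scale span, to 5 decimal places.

0.00305 %

Rounding → worst-case error = ½ LSB = V_FS/2^15, so 100/32768 = 0.00305176 % of full scale.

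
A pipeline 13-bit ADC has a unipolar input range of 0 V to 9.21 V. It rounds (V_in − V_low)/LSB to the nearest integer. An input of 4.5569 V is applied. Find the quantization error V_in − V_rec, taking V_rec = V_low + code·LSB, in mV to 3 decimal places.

0.244 mV

One LSB is 9.21 V / 8192 = 1.124 mV.
Scaled input = 4053.2166 LSBs, so code = 4053.
V_rec = 0 + 4053·0.00112427 = 4.5566565 V.
V_in − V_rec = 0.000243506 V = 0.244 mV.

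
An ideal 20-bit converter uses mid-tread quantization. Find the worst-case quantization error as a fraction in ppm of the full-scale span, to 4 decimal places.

Rounding → worst-case error = ½ LSB = V_FS/2^21, so 1e+06/2097152 = 0.476837 ppm of full scale.

0.4768 ppm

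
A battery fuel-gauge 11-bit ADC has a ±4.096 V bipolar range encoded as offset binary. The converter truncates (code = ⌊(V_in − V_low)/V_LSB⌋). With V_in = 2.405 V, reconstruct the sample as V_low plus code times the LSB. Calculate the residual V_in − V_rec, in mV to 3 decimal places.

1.000 mV

Step size: 8.192 V ÷ 2^11 = 4.000 mV.
Scaled input = 1625.2500 LSBs, so code = 1625.
V_rec = (−4.096) + 1625·0.004 = 2.404 V.
Error = 2.405 − 2.404 = 0.001 V = 1.000 mV.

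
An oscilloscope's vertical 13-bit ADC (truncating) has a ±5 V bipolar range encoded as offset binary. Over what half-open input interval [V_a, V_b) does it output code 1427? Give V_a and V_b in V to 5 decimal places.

LSB = 10/2^13 = 1.221 mV.
V_a = V_low + 1427·LSB = -3.25806 V; V_b = V_low + 1428·LSB = -3.25684 V.

[-3.25806 V, -3.25684 V)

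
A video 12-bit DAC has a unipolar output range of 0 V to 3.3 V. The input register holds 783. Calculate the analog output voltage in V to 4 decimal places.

LSB = 3.3 V / 2^12 = 0.806 mV.
V_out = 0 + 783 × 0.000805664 V = 0.630835 V.

0.6308 V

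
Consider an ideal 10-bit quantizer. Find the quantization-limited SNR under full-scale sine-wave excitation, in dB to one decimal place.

SNR ≈ 6.02·N + 1.76 dB = 6.02·10 + 1.76 = 61.96 dB.

62.0 dB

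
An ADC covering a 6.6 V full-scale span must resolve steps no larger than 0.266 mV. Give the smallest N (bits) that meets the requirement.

15 bits

Number of steps required ≥ 6.6 V / 0.266 mV = 24812.03.
Need 2^N ≥ 24812.03; 2^14 = 16384, 2^15 = 32768.
Minimum N = 15.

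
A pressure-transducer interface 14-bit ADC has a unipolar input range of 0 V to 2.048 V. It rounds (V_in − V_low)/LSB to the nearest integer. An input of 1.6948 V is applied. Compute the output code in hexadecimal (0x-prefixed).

code 0x34F6 (decimal 13558)

LSB = 2.048 V / 16384 = 125.00 µV.
Input sits at 13558.400 steps above V_low.
Round → code 13558.
In hexadecimal (0x-prefixed): 0x34F6.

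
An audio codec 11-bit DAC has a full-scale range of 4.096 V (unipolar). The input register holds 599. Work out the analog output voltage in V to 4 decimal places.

LSB = 4.096 V / 2^11 = 2.000 mV.
V_out = 0 + 599 × 0.002 V = 1.198 V.

1.1980 V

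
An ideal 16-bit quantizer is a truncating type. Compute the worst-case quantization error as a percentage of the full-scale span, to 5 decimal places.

0.00153 %

Truncating → worst-case error = 1 LSB = V_FS/2^16, so 100/65536 = 0.00152588 % of full scale.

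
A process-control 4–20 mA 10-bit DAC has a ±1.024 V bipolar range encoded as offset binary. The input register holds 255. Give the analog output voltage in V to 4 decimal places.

-0.5140 V

LSB = 2.048 V / 2^10 = 2.000 mV.
V_out = (−1.024) + 255 × 0.002 V = -0.514 V.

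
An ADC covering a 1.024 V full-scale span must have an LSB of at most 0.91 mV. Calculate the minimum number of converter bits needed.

11 bits

Number of steps required ≥ 1.024 V / 0.91 mV = 1125.27.
Need 2^N ≥ 1125.27; 2^10 = 1024, 2^11 = 2048.
Minimum N = 11.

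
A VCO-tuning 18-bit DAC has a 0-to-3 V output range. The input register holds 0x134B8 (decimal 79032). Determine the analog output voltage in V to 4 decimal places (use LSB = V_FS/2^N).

0.9044 V

LSB = 3 V / 2^18 = 11.44 µV.
Code 0x134B8 = 79032 decimal.
V_out = 0 + 79032 × 1.14441e-05 V = 0.904449 V.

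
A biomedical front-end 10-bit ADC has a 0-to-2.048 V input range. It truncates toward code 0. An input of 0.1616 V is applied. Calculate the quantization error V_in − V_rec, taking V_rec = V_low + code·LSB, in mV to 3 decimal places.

Step size: 2.048 V ÷ 2^10 = 2.000 mV.
(0.1616 − 0)/0.002 = 80.8000; ⌊·⌋ gives code 80.
Reconstructed: 0.16 V.
Error = 0.1616 − 0.16 = 0.0016 V = 1.600 mV.

1.600 mV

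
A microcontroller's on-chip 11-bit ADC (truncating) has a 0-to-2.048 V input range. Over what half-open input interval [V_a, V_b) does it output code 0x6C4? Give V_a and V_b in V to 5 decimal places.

[1.73200 V, 1.73300 V)

LSB = 2.048/2^11 = 1.000 mV.
Code 0x6C4 = 1732 decimal.
V_a = V_low + 1732·LSB = 1.732 V; V_b = V_low + 1733·LSB = 1.733 V.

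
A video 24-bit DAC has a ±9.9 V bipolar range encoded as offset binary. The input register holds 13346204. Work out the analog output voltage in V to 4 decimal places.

LSB = 19.8 V / 2^24 = 1.18 µV.
V_out = (−9.9) + 13346204 × 1.18017e-06 V = 5.85082 V.

5.8508 V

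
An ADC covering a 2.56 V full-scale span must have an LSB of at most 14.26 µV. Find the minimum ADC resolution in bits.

18 bits

Number of steps required ≥ 2.56 V / 14.26 µV = 179523.14.
Need 2^N ≥ 179523.14; 2^17 = 131072, 2^18 = 262144.
Minimum N = 18.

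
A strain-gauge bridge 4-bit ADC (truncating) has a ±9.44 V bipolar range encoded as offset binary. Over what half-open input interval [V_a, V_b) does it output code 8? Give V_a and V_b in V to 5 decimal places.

LSB = 18.88/2^4 = 1.1800 V.
V_a = V_low + 8·LSB = 0 V; V_b = V_low + 9·LSB = 1.18 V.

[0.00000 V, 1.18000 V)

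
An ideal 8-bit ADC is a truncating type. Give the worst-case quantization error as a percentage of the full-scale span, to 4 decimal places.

0.3906 %

Truncating → worst-case error = 1 LSB = V_FS/2^8, so 100/256 = 0.390625 % of full scale.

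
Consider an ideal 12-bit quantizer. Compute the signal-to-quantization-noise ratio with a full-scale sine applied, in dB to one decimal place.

74.0 dB

SNR ≈ 6.02·N + 1.76 dB = 6.02·12 + 1.76 = 74.00 dB.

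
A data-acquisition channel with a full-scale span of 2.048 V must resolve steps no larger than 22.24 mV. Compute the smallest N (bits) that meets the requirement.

7 bits

Number of steps required ≥ 2.048 V / 22.24 mV = 92.09.
Need 2^N ≥ 92.09; 2^6 = 64, 2^7 = 128.
Minimum N = 7.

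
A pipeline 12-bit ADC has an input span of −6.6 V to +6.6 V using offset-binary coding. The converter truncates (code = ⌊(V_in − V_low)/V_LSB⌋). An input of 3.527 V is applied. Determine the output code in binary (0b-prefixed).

Full-scale span = 13.2 V; LSB = 13.2/2^12 = 3.223 mV.
(V_in − V_low)/LSB = (3.527 − (−6.6)) / 0.00322266 = 3142.439.
So the output code is 3142.
In binary (0b-prefixed): 0b110001000110.

code 0b110001000110 (decimal 3142)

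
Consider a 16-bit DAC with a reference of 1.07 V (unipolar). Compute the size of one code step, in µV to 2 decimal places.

16.33 µV

Full-scale span = 1.07 V.
LSB = 1.07 / 2^16 = 1.07 / 65536 = 1.63269e-05 V = 16.33 µV.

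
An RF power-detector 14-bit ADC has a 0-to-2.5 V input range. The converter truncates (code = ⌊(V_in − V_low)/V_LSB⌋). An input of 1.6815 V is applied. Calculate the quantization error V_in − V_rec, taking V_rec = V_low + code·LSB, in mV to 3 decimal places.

0.134 mV

Step size: 2.5 V ÷ 2^14 = 152.59 µV.
Scaled input = 11019.8784 LSBs, so code = 11019.
V_rec = 0 + 11019·0.000152588 = 1.681366 V.
V_in − V_rec = 0.000134033 V = 0.134 mV.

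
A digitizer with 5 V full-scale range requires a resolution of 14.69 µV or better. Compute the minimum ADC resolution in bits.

19 bits

Number of steps required ≥ 5 V / 14.69 µV = 340367.60.
Need 2^N ≥ 340367.60; 2^18 = 262144, 2^19 = 524288.
Minimum N = 19.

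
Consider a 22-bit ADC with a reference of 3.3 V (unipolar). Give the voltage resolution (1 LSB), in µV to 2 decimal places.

0.79 µV

Full-scale span = 3.3 V.
LSB = 3.3 / 2^22 = 3.3 / 4194304 = 7.86781e-07 V = 0.79 µV.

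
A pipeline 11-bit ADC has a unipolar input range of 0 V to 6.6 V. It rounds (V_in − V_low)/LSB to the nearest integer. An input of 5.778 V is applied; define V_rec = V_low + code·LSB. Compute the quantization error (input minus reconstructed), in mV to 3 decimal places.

One LSB is 6.6 V / 2048 = 3.223 mV.
(V_in − V_low)/LSB = (5.778 − 0)/0.00322266 = 1792.9309 → code 1793 (round).
Code 1793 maps back to 0 + 1793×0.00322266 V = 5.7782227 V.
V_in − V_rec = -0.000222656 V = -0.223 mV.

-0.223 mV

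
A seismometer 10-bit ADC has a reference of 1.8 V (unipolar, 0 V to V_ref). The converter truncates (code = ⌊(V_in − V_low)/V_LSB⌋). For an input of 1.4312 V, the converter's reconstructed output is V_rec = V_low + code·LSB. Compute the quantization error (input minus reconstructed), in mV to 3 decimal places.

0.341 mV

One LSB is 1.8 V / 1024 = 1.758 mV.
(V_in − V_low)/LSB = (1.4312 − 0)/0.00175781 = 814.1938 → code 814 (floor).
Code 814 maps back to 0 + 814×0.00175781 V = 1.4308594 V.
Difference: 0.000340625 V → 0.341 mV.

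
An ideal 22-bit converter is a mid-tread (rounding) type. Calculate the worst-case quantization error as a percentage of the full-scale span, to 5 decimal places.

0.00001 %

Rounding → worst-case error = ½ LSB = V_FS/2^23, so 100/8388608 = 1.19209e-05 % of full scale.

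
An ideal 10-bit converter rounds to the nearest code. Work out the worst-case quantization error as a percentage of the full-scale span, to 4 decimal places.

Rounding → worst-case error = ½ LSB = V_FS/2^11, so 100/2048 = 0.0488281 % of full scale.

0.0488 %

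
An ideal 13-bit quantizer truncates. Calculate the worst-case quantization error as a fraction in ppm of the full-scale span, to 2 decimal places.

Truncating → worst-case error = 1 LSB = V_FS/2^13, so 1e+06/8192 = 122.07 ppm of full scale.

122.07 ppm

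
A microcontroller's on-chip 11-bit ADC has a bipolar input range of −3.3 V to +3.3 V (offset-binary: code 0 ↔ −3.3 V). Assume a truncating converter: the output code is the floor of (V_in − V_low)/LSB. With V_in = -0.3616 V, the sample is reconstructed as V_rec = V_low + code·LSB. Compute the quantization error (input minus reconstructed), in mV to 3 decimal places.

Step size: 6.6 V ÷ 2^11 = 3.223 mV.
(V_in − V_low)/LSB = (-0.3616 − (−3.3))/0.00322266 = 911.7944 → code 911 (floor).
Reconstructed: -0.36416016 V.
V_in − V_rec = 0.00256016 V = 2.560 mV.

2.560 mV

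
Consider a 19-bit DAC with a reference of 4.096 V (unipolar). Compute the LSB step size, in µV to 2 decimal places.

Full-scale span = 4.096 V.
LSB = 4.096 / 2^19 = 4.096 / 524288 = 7.8125e-06 V = 7.81 µV.

7.81 µV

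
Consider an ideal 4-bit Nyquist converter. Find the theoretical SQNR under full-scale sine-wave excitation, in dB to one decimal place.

25.8 dB

SNR ≈ 6.02·N + 1.76 dB = 6.02·4 + 1.76 = 25.84 dB.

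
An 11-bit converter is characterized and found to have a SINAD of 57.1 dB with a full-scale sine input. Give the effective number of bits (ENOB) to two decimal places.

ENOB = (SINAD − 1.76) / 6.02 = (57.1 − 1.76)/6.02 = 9.193.

9.19 bits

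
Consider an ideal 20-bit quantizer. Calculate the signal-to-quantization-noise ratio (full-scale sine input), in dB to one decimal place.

122.2 dB

SNR ≈ 6.02·N + 1.76 dB = 6.02·20 + 1.76 = 122.16 dB.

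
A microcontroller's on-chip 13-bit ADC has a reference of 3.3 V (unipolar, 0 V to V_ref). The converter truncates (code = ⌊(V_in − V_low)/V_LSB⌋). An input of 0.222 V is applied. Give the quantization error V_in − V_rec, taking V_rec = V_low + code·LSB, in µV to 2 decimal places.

39.55 µV

Step size: 3.3 V ÷ 2^13 = 402.83 µV.
(V_in − V_low)/LSB = (0.222 − 0)/0.000402832 = 551.0982 → code 551 (floor).
V_rec = 0 + 551·0.000402832 = 0.22196045 V.
Error = 0.222 − 0.22196045 = 3.95508e-05 V = 39.55 µV.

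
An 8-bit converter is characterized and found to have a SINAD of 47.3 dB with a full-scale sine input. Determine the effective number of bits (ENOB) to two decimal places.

7.56 bits

ENOB = (SINAD − 1.76) / 6.02 = (47.3 − 1.76)/6.02 = 7.565.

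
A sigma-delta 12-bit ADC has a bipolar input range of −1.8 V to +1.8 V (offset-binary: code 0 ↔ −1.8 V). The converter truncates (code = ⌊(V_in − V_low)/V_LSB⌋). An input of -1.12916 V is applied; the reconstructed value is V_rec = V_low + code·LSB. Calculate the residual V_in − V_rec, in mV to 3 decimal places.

0.235 mV

Step size: 3.6 V ÷ 2^12 = 0.879 mV.
Scaled input = 763.2668 LSBs, so code = 763.
Reconstructed: -1.1293945 V.
Difference: 0.000234531 V → 0.235 mV.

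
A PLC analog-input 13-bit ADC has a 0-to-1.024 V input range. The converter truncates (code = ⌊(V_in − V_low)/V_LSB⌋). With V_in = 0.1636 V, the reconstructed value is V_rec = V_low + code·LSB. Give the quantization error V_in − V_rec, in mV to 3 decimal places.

Step size: 1.024 V ÷ 2^13 = 125.00 µV.
(V_in − V_low)/LSB = (0.1636 − 0)/0.000125 = 1308.8000 → code 1308 (floor).
Code 1308 maps back to 0 + 1308×0.000125 V = 0.1635 V.
Difference: 0.0001 V → 0.100 mV.

0.100 mV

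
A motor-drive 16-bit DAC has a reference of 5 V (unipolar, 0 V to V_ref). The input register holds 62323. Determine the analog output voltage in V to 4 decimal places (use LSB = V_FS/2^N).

LSB = 5 V / 2^16 = 76.29 µV.
V_out = 0 + 62323 × 7.62939e-05 V = 4.75487 V.

4.7549 V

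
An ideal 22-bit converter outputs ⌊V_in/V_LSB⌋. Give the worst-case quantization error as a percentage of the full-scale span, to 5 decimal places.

Truncating → worst-case error = 1 LSB = V_FS/2^22, so 100/4194304 = 2.38419e-05 % of full scale.

0.00002 %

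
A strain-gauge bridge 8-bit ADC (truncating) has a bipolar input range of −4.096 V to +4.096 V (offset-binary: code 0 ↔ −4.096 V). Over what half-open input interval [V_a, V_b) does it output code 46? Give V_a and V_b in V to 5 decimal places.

LSB = 8.192/2^8 = 32.000 mV.
V_a = V_low + 46·LSB = -2.624 V; V_b = V_low + 47·LSB = -2.592 V.

[-2.62400 V, -2.59200 V)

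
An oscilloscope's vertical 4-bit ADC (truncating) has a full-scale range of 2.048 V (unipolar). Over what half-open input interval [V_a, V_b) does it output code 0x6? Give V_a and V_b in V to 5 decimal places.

LSB = 2.048/2^4 = 128.000 mV.
Code 0x6 = 6 decimal.
V_a = V_low + 6·LSB = 0.768 V; V_b = V_low + 7·LSB = 0.896 V.

[0.76800 V, 0.89600 V)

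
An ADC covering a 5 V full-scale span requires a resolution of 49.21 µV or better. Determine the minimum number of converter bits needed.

17 bits

Number of steps required ≥ 5 V / 49.21 µV = 101605.36.
Need 2^N ≥ 101605.36; 2^16 = 65536, 2^17 = 131072.
Minimum N = 17.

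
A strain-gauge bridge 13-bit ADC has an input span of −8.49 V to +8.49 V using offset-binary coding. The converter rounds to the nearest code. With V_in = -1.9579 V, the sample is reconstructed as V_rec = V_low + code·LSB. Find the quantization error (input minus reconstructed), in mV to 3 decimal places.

0.852 mV

LSB = 16.98/2^13 = 2.073 mV.
Scaled input = 3151.4113 LSBs, so code = 3151.
V_rec = (−8.49) + 3151·0.00207275 = -1.9587524 V.
Difference: 0.000852441 V → 0.852 mV.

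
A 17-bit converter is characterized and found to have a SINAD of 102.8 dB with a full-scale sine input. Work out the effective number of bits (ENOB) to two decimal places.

16.78 bits

ENOB = (SINAD − 1.76) / 6.02 = (102.8 − 1.76)/6.02 = 16.784.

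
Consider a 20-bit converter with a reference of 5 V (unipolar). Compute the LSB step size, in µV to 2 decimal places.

4.77 µV

Full-scale span = 5 V.
LSB = 5 / 2^20 = 5 / 1048576 = 4.76837e-06 V = 4.77 µV.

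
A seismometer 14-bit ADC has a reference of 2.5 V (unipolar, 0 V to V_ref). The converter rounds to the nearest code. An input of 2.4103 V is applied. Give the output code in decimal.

With 16384 levels over 2.5 V, one step is 152.59 µV.
(V_in − V_low)/LSB = (2.4103 − 0) / 0.000152588 = 15796.142.
round(15796.142) = 15796.

code 15796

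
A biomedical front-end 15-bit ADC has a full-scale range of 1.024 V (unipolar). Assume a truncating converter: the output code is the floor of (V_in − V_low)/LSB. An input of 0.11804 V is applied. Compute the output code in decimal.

code 3777

With 32768 levels over 1.024 V, one step is 31.25 µV.
Input sits at 3777.280 steps above V_low.
So the output code is 3777.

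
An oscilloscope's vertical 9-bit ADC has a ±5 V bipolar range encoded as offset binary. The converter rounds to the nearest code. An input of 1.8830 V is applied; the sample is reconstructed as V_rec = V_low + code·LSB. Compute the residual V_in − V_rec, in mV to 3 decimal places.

8.000 mV

One LSB is 10 V / 512 = 19.531 mV.
(1.8830 − (−5))/0.0195312 = 352.4096; round gives code 352.
V_rec = (−5) + 352·0.0195312 = 1.875 V.
V_in − V_rec = 0.008 V = 8.000 mV.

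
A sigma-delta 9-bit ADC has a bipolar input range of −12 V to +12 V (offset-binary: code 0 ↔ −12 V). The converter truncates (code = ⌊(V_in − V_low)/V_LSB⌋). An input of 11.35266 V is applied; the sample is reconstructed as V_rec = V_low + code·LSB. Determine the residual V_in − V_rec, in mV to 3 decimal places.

8.910 mV

One LSB is 24 V / 512 = 46.875 mV.
Scaled input = 498.1901 LSBs, so code = 498.
V_rec = (−12) + 498·0.046875 = 11.34375 V.
Error = 11.35266 − 11.34375 = 0.00891 V = 8.910 mV.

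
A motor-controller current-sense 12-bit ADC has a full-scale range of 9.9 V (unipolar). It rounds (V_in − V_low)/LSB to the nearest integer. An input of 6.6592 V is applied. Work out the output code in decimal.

LSB = 9.9 V / 4096 = 2.417 mV.
(V_in − V_low)/LSB = (6.6592 − 0) / 0.00241699 = 2755.160.
So the output code is 2755.

code 2755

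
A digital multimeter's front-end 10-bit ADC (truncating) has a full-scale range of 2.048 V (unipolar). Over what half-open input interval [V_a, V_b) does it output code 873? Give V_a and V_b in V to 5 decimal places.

LSB = 2.048/2^10 = 2.000 mV.
V_a = V_low + 873·LSB = 1.746 V; V_b = V_low + 874·LSB = 1.748 V.

[1.74600 V, 1.74800 V)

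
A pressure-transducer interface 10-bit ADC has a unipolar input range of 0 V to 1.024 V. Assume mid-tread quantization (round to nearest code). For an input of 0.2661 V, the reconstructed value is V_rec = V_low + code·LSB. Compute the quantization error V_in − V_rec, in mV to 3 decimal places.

0.100 mV

Step size: 1.024 V ÷ 2^10 = 1.000 mV.
(0.2661 − 0)/0.001 = 266.1000; round gives code 266.
Reconstructed: 0.266 V.
Difference: 0.0001 V → 0.100 mV.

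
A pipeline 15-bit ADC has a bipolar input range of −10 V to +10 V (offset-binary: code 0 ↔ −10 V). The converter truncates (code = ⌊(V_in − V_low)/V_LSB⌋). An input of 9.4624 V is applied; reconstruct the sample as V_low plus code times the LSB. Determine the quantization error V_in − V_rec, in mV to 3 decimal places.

0.120 mV

LSB = 20/2^15 = 0.610 mV.
(9.4624 − (−10))/0.000610352 = 31887.1962; ⌊·⌋ gives code 31887.
Code 31887 maps back to (−10) + 31887×0.000610352 V = 9.4622803 V.
Error = 9.4624 − 9.4622803 = 0.000119727 V = 0.120 mV.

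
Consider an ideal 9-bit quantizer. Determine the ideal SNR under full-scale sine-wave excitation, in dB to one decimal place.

SNR ≈ 6.02·N + 1.76 dB = 6.02·9 + 1.76 = 55.94 dB.

55.9 dB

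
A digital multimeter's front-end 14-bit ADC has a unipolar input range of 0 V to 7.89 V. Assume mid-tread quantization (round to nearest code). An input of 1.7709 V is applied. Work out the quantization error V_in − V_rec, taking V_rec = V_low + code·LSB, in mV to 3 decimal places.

0.177 mV

One LSB is 7.89 V / 16384 = 481.57 µV.
Scaled input = 3677.3670 LSBs, so code = 3677.
Reconstructed: 1.7707233 V.
V_in − V_rec = 0.000176733 V = 0.177 mV.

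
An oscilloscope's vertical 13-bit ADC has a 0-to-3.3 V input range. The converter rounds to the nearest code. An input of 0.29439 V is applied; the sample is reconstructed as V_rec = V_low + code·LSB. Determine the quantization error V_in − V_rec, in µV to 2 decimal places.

Step size: 3.3 V ÷ 2^13 = 402.83 µV.
Scaled input = 730.8009 LSBs, so code = 731.
V_rec = 0 + 731·0.000402832 = 0.29447021 V.
V_in − V_rec = -8.02148e-05 V = -80.21 µV.

-80.21 µV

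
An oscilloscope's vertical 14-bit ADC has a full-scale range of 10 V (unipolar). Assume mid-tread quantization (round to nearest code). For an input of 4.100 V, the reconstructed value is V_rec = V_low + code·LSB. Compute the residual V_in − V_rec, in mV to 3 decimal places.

One LSB is 10 V / 16384 = 0.610 mV.
(4.100 − 0)/0.000610352 = 6717.4400; round gives code 6717.
Code 6717 maps back to 0 + 6717×0.000610352 V = 4.0997314 V.
Error = 4.100 − 4.0997314 = 0.000268555 V = 0.269 mV.

0.269 mV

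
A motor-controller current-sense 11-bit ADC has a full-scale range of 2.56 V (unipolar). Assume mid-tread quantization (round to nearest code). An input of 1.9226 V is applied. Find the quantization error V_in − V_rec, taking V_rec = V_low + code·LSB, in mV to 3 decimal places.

0.100 mV

One LSB is 2.56 V / 2048 = 1.250 mV.
(V_in − V_low)/LSB = (1.9226 − 0)/0.00125 = 1538.0800 → code 1538 (round).
Code 1538 maps back to 0 + 1538×0.00125 V = 1.9225 V.
Difference: 0.0001 V → 0.100 mV.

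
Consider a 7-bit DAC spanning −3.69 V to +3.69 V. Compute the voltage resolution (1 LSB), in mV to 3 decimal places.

Full-scale span = 7.38 V.
LSB = 7.38 / 2^7 = 7.38 / 128 = 0.0576562 V = 57.656 mV.

57.656 mV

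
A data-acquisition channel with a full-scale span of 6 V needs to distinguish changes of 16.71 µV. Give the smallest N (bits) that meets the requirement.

19 bits

Number of steps required ≥ 6 V / 16.71 µV = 359066.43.
Need 2^N ≥ 359066.43; 2^18 = 262144, 2^19 = 524288.
Minimum N = 19.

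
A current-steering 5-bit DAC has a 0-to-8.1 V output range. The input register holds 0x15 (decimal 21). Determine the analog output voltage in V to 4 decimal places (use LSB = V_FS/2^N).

5.3156 V

LSB = 8.1 V / 2^5 = 253.125 mV.
Code 0x15 = 21 decimal.
V_out = 0 + 21 × 0.253125 V = 5.31562 V.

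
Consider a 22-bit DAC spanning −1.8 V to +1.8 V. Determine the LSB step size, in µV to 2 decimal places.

Full-scale span = 3.6 V.
LSB = 3.6 / 2^22 = 3.6 / 4194304 = 8.58307e-07 V = 0.86 µV.

0.86 µV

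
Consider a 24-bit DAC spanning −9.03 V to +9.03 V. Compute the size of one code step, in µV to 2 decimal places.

1.08 µV

Full-scale span = 18.06 V.
LSB = 18.06 / 2^24 = 18.06 / 16777216 = 1.07646e-06 V = 1.08 µV.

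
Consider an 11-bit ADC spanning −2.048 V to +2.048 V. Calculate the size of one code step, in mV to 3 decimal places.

2.000 mV

Full-scale span = 4.096 V.
LSB = 4.096 / 2^11 = 4.096 / 2048 = 0.002 V = 2.000 mV.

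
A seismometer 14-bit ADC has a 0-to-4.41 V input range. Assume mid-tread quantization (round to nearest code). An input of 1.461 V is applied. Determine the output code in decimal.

LSB = 4.41 V / 16384 = 269.17 µV.
(1.461 − 0) / 0.000269165 = 5427.897 LSBs.
round(5427.897) = 5428.

code 5428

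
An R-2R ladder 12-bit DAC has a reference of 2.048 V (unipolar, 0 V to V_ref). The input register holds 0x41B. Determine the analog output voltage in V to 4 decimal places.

LSB = 2.048 V / 2^12 = 0.500 mV.
Code 0x41B = 1051 decimal.
V_out = 0 + 1051 × 0.0005 V = 0.5255 V.

0.5255 V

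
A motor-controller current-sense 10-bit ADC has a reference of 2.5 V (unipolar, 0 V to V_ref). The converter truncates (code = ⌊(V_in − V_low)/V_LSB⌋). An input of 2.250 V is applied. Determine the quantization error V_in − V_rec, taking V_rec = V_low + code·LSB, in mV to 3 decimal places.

LSB = 2.5/2^10 = 2.441 mV.
(2.250 − 0)/0.00244141 = 921.6000; ⌊·⌋ gives code 921.
V_rec = 0 + 921·0.00244141 = 2.2485352 V.
Difference: 0.00146484 V → 1.465 mV.

1.465 mV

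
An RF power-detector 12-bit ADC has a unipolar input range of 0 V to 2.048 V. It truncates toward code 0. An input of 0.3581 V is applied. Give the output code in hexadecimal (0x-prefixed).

With 4096 levels over 2.048 V, one step is 0.500 mV.
Input sits at 716.200 steps above V_low.
So the output code is 716.
In hexadecimal (0x-prefixed): 0x2CC.

code 0x2CC (decimal 716)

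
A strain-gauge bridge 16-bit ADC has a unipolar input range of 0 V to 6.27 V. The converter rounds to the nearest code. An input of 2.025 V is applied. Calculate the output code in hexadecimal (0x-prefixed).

LSB = 6.27 V / 65536 = 95.67 µV.
(2.025 − 0) / 9.56726e-05 = 21165.933 LSBs.
So the output code is 21166.
In hexadecimal (0x-prefixed): 0x52AE.

code 0x52AE (decimal 21166)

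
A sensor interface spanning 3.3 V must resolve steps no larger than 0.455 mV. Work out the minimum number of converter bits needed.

13 bits

Number of steps required ≥ 3.3 V / 0.455 mV = 7252.75.
Need 2^N ≥ 7252.75; 2^12 = 4096, 2^13 = 8192.
Minimum N = 13.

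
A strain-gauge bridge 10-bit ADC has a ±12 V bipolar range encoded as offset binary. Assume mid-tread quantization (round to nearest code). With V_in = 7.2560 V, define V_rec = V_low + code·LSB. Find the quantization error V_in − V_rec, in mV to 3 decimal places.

LSB = 24/2^10 = 23.438 mV.
(7.2560 − (−12))/0.0234375 = 821.5893; round gives code 822.
V_rec = (−12) + 822·0.0234375 = 7.265625 V.
V_in − V_rec = -0.009625 V = -9.625 mV.

-9.625 mV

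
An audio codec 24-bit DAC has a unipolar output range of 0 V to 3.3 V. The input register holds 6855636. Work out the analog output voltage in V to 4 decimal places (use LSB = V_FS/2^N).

LSB = 3.3 V / 2^24 = 0.20 µV.
V_out = 0 + 6855636 × 1.96695e-07 V = 1.34847 V.

1.3485 V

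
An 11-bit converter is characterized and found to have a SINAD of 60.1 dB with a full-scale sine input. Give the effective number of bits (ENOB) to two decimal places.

ENOB = (SINAD − 1.76) / 6.02 = (60.1 − 1.76)/6.02 = 9.691.

9.69 bits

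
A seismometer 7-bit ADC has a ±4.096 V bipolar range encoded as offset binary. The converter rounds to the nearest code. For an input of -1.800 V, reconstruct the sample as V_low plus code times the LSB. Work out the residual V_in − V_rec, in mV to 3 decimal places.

One LSB is 8.192 V / 128 = 64.000 mV.
Scaled input = 35.8750 LSBs, so code = 36.
Reconstructed: -1.792 V.
V_in − V_rec = -0.008 V = -8.000 mV.

-8.000 mV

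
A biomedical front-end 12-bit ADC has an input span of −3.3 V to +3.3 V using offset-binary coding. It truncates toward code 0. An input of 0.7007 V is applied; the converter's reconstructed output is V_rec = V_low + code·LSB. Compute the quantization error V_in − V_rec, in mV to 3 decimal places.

1.384 mV

LSB = 6.6/2^12 = 1.611 mV.
(V_in − V_low)/LSB = (0.7007 − (−3.3))/0.00161133 = 2482.8587 → code 2482 (floor).
Reconstructed: 0.69931641 V.
Error = 0.7007 − 0.69931641 = 0.00138359 V = 1.384 mV.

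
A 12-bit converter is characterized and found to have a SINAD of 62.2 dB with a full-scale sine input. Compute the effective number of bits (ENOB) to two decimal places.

ENOB = (SINAD − 1.76) / 6.02 = (62.2 − 1.76)/6.02 = 10.040.

10.04 bits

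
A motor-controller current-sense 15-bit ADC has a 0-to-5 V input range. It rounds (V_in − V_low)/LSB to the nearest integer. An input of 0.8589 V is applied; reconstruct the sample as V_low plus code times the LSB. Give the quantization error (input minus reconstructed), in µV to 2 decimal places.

-17.24 µV

Step size: 5 V ÷ 2^15 = 152.59 µV.
(0.8589 − 0)/0.000152588 = 5628.8870; round gives code 5629.
Reconstructed: 0.85891724 V.
V_in − V_rec = -1.72363e-05 V = -17.24 µV.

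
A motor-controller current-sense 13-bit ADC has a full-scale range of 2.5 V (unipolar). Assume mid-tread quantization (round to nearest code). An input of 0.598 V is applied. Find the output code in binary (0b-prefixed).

code 0b11110101000 (decimal 1960)

Full-scale span = 2.5 V; LSB = 2.5/2^13 = 305.18 µV.
(0.598 − 0) / 0.000305176 = 1959.526 LSBs.
So the output code is 1960.
In binary (0b-prefixed): 0b11110101000.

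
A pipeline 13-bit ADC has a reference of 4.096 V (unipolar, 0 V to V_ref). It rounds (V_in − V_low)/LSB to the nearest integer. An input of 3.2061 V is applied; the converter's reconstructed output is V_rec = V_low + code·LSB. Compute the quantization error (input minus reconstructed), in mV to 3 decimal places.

LSB = 4.096/2^13 = 0.500 mV.
Scaled input = 6412.2000 LSBs, so code = 6412.
Code 6412 maps back to 0 + 6412×0.0005 V = 3.206 V.
V_in − V_rec = 0.0001 V = 0.100 mV.

0.100 mV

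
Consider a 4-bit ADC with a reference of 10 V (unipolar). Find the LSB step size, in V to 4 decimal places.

0.6250 V

Full-scale span = 10 V.
LSB = 10 / 2^4 = 10 / 16 = 0.625 V = 0.6250 V.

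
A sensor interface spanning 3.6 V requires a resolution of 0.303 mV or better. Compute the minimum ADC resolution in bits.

Number of steps required ≥ 3.6 V / 0.303 mV = 11881.19.
Need 2^N ≥ 11881.19; 2^13 = 8192, 2^14 = 16384.
Minimum N = 14.

14 bits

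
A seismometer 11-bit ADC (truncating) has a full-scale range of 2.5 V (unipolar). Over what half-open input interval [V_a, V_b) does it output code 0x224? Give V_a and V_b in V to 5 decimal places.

LSB = 2.5/2^11 = 1.221 mV.
Code 0x224 = 548 decimal.
V_a = V_low + 548·LSB = 0.668945 V; V_b = V_low + 549·LSB = 0.670166 V.

[0.66895 V, 0.67017 V)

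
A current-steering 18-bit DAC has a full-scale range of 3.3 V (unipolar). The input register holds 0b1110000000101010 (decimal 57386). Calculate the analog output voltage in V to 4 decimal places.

0.7224 V

LSB = 3.3 V / 2^18 = 12.59 µV.
Code 0b1110000000101010 = 57386 decimal.
V_out = 0 + 57386 × 1.25885e-05 V = 0.722404 V.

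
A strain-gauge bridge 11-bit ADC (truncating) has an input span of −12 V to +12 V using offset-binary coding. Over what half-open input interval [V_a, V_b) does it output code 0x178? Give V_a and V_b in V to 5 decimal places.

LSB = 24/2^11 = 11.719 mV.
Code 0x178 = 376 decimal.
V_a = V_low + 376·LSB = -7.59375 V; V_b = V_low + 377·LSB = -7.58203 V.

[-7.59375 V, -7.58203 V)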